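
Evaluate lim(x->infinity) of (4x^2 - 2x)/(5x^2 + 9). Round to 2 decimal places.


For limits at infinity with equal-degree polynomials,
we compare leading coefficients.
Numerator leading term: 4x^2
Denominator leading term: 5x^2
Divide both by x^2:
lim = (4 - 2/x) / (5 + 9/x^2)
As x -> infinity, the 1/x and 1/x^2 terms vanish:
= 4/5 = 0.80

0.80


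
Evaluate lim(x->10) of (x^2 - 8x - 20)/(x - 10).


Direct substitution gives 0/0, so we factor the numerator.
Factor: (x^2 - 8x - 20) = (x - 10)(x + 2)
Cancel the common factor (x - 10):
(x^2 - 8x - 20)/(x - 10) = (x + 2)
Now substitute x = 10:
= (10) - (-2) = 12

12


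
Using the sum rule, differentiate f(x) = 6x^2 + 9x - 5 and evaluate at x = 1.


Differentiate term by term using power and sum rules:
f(x) = 6x^2 + 9x - 5
f'(x) = 12x + 9
Substitute x = 1:
f'(1) = 12 * 1 + 9
= 12 + 9
= 21

21


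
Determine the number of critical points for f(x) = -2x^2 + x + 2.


Find where f'(x) = 0:
f'(x) = -4x + 1
Set f'(x) = 0:
-4x + 1 = 0
x = -1 / (-4) = 1/4
This is a linear equation in x, so there is exactly one solution.
Number of critical points: 1

1


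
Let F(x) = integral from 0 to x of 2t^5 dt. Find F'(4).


By the Fundamental Theorem of Calculus (Part 1):
If F(x) = integral from 0 to x of f(t) dt, then F'(x) = f(x)
Here f(t) = 2t^5
So F'(x) = 2x^5
Evaluate at x = 4:
F'(4) = 2 * 4^5
= 2 * 1024
= 2048

2048


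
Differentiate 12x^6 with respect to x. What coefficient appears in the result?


We apply the power rule: d/dx [ax^n] = a*n * x^(n-1)
d/dx [12x^6]
= 12 * 6 * x^(6-1)
= 72x^5
The coefficient is 72

72


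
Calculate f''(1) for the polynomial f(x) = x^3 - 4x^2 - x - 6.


First derivative:
f'(x) = 3x^2 - 8x - 1
Second derivative:
f''(x) = 6x - 8
Substitute x = 1:
f''(1) = 6 * 1 - 8
= 6 - 8
= -2

-2


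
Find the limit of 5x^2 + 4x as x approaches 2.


Since polynomials are continuous, we use direct substitution.
lim(x->2) of 5x^2 + 4x
= 5 * 2^2 + 4 * 2 + 0
= 20 + 8 + 0
= 28

28


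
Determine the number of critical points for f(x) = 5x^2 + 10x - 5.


Find where f'(x) = 0:
f'(x) = 10x + 10
Set f'(x) = 0:
10x + 10 = 0
x = -10 / 10 = -1
This is a linear equation in x, so there is exactly one solution.
Number of critical points: 1

1


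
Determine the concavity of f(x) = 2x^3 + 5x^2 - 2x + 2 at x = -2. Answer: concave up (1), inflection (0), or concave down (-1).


Concavity is determined by the sign of f''(x).
f(x) = 2x^3 + 5x^2 - 2x + 2
f'(x) = 6x^2 + 10x - 2
f''(x) = 12x + 10
f''(-2) = 12 * (-2) + 10
= -24 + 10
= -14
Since f''(-2) < 0, the function is concave down (-1)

-1


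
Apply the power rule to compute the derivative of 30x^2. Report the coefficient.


We apply the power rule: d/dx [ax^n] = a*n * x^(n-1)
d/dx [30x^2]
= 30 * 2 * x^(2-1)
= 60x
The coefficient is 60

60


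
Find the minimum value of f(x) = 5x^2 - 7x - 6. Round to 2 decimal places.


For a quadratic f(x) = ax^2 + bx + c with a > 0, the minimum is at the vertex.
Vertex x-coordinate: x = -b/(2a)
x = -(-7) / (2 * 5)
x = 7/10
Substitute back to find the minimum value:
f(7/10) = 5 * (7/10)^2 - 7 * (7/10) - 6
= 49/20 - 49/10 - 6
= -169/20 = -8.45

-8.45


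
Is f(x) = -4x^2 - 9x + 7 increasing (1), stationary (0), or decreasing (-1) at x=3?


Compute f'(x) to determine behavior:
f'(x) = -8x - 9
f'(3) = -8 * 3 - 9
= -24 - 9
= -33
Since f'(3) < 0, the function is decreasing (-1)

-1


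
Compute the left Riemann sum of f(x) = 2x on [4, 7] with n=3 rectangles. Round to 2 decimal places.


Left Riemann sum uses left endpoints of each subinterval.
Interval: [4, 7], n = 3
dx = (7 - 4) / 3 = 1
Left endpoints: [4, 5, 6]
f values: [8, 10, 12]
Sum = dx * (sum of f values)
= 1 * 30
= 30 = 30.00

30.00


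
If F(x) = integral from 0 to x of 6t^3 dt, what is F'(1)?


By the Fundamental Theorem of Calculus (Part 1):
If F(x) = integral from 0 to x of f(t) dt, then F'(x) = f(x)
Here f(t) = 6t^3
So F'(x) = 6x^3
Evaluate at x = 1:
F'(1) = 6 * 1^3
= 6 * 1
= 6

6


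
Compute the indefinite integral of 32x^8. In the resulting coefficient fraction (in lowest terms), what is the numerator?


Apply the power rule for integration:
integral of ax^n dx = a/(n+1) * x^(n+1) + C
integral of 32x^8 dx
= 32/9 * x^9 + C
The coefficient in lowest terms is 32/9, and its numerator is 32

32


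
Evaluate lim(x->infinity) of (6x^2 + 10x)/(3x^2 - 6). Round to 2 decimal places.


For limits at infinity with equal-degree polynomials,
we compare leading coefficients.
Numerator leading term: 6x^2
Denominator leading term: 3x^2
Divide both by x^2:
lim = (6 + 10/x) / (3 - 6/x^2)
As x -> infinity, the 1/x and 1/x^2 terms vanish:
= 6/3 = 2 = 2.00

2.00


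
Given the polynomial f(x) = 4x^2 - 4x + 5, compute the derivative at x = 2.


Differentiate term by term using power and sum rules:
f(x) = 4x^2 - 4x + 5
f'(x) = 8x - 4
Substitute x = 2:
f'(2) = 8 * 2 - 4
= 16 - 4
= 12

12


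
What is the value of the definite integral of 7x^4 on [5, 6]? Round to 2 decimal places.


Find the antiderivative of 7x^4:
F(x) = 7/5 * x^5
Apply the Fundamental Theorem of Calculus:
F(6) - F(5)
= 7/5 * 6^5 - 7/5 * 5^5
= 7/5 * (7776 - 3125)
= 7/5 * 4651
= 32557/5 = 6511.40

6511.40


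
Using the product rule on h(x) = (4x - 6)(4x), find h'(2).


Let u(x) = 4x - 6 and v(x) = 4x
u'(x) = 4
v'(x) = 4
Product rule: h'(x) = u'(x)*v(x) + u(x)*v'(x)
= 4 * (4x) + (4x - 6) * 4
At x = 2:
u(2) = 4 * 2 - 6 = 2
v(2) = 4 * 2 + 0 = 8
h'(2) = 4 * 8 + 2 * 4
= 32 + 8
= 40

40


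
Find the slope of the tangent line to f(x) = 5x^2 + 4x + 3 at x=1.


The slope of the tangent line equals f'(x) at the point.
f(x) = 5x^2 + 4x + 3
f'(x) = 10x + 4
At x = 1:
f'(1) = 10 * 1 + 4
= 10 + 4
= 14

14


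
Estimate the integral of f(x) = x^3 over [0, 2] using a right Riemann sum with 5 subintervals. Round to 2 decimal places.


Right Riemann sum uses right endpoints of each subinterval.
Interval: [0, 2], n = 5
dx = (2 - 0) / 5 = 2/5
Right endpoints: [2/5, 4/5, 6/5, 8/5, 2]
f values: [8/125, 64/125, 216/125, 512/125, 8]
Sum = dx * (sum of f values)
= 2/5 * 72/5
= 144/25 = 5.76

5.76


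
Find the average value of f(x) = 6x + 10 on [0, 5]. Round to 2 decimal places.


Average value = 1/(b-a) * integral from a to b of f(x) dx
First compute the integral of 6x + 10:
F(x) = 3x^2 + 10x
F(5) = 3 * 25 + 10 * 5 = 125
F(0) = 3 * 0 + 10 * 0 = 0
Integral = 125 - 0 = 125
Average = 125 / (5 - 0) = 125 / 5
= 25 = 25.00

25.00


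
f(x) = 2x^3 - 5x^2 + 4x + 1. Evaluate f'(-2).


Differentiate f(x) = 2x^3 - 5x^2 + 4x + 1 term by term:
f'(x) = 6x^2 - 10x + 4
Substitute x = -2:
f'(-2) = 6 * (-2)^2 - 10 * (-2) + 4
= 24 + 20 + 4
= 48

48


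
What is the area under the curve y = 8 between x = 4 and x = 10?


The area under a constant function y = 8 is a rectangle.
Width = 10 - 4 = 6
Height = 8
Area = width * height
= 6 * 8
= 48

48


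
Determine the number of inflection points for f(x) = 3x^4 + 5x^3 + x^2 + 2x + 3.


Inflection points occur where f''(x) = 0 and concavity changes.
f(x) = 3x^4 + 5x^3 + x^2 + 2x + 3
f'(x) = 12x^3 + 15x^2 + 2x + 2
f''(x) = 36x^2 + 30x + 2
This is a quadratic in x. Use the discriminant to count real roots.
Discriminant = (30)^2 - 4 * 36 * 2
= 900 - 288
= 612
Since discriminant > 0, f''(x) = 0 has 2 distinct real solutions.
A quadratic with two distinct real roots changes sign at each root, so concavity changes at both.
Number of inflection points: 2

2


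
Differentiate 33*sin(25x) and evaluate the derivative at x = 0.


Apply the chain rule to differentiate 33*sin(25x):
d/dx [33*sin(25x)]
= 33 * cos(25x) * d/dx(25x)
= 33 * 25 * cos(25x)
= 825 * cos(25x)
Evaluate at x = 0:
= 825 * cos(0)
= 825 * 1
= 825

825


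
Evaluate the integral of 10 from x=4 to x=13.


The integral of a constant k over [a, b] equals k * (b - a).
integral from 4 to 13 of 10 dx
= 10 * (13 - 4)
= 10 * 9
= 90

90


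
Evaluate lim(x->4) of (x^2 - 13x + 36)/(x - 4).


Direct substitution gives 0/0, so we factor the numerator.
Factor: (x^2 - 13x + 36) = (x - 4)(x - 9)
Cancel the common factor (x - 4):
(x^2 - 13x + 36)/(x - 4) = (x - 9)
Now substitute x = 4:
= (4) - (9) = -5

-5


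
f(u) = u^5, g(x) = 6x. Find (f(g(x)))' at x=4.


Using the chain rule: (f(g(x)))' = f'(g(x)) * g'(x)
First, find g(4):
g(4) = 6 * 4 + 0 = 24
Next, f'(u) = 5u^4
And g'(x) = 6
So f'(g(4)) * g'(4)
= 5 * 24^4 * 6
= 5 * 331776 * 6
= 9953280

9953280


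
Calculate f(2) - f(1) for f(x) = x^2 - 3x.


Net change = f(b) - f(a)
f(x) = x^2 - 3x
Compute f(2):
f(2) = 1 * 2^2 - 3 * 2 + 0
= 4 - 6 + 0
= -2
Compute f(1):
f(1) = 1 * 1^2 - 3 * 1 + 0
= 1 - 3 + 0
= -2
Net change = -2 - (-2) = 0

0


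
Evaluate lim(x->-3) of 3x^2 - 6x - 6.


Since polynomials are continuous, we use direct substitution.
lim(x->-3) of 3x^2 - 6x - 6
= 3 * (-3)^2 - 6 * (-3) - 6
= 27 + 18 - 6
= 39

39


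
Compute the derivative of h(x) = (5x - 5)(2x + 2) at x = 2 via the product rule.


Let u(x) = 5x - 5 and v(x) = 2x + 2
u'(x) = 5
v'(x) = 2
Product rule: h'(x) = u'(x)*v(x) + u(x)*v'(x)
= 5 * (2x + 2) + (5x - 5) * 2
At x = 2:
u(2) = 5 * 2 - 5 = 5
v(2) = 2 * 2 + 2 = 6
h'(2) = 5 * 6 + 5 * 2
= 30 + 10
= 40

40


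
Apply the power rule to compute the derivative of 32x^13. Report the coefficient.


We apply the power rule: d/dx [ax^n] = a*n * x^(n-1)
d/dx [32x^13]
= 32 * 13 * x^(13-1)
= 416x^12
The coefficient is 416

416


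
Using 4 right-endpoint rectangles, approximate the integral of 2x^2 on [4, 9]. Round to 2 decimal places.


Right Riemann sum uses right endpoints of each subinterval.
Interval: [4, 9], n = 4
dx = (9 - 4) / 4 = 5/4
Right endpoints: [21/4, 13/2, 31/4, 9]
f values: [441/8, 169/2, 961/8, 162]
Sum = dx * (sum of f values)
= 5/4 * 1687/4
= 8435/16 ≈ 527.19

527.19


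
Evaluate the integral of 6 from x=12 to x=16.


The integral of a constant k over [a, b] equals k * (b - a).
integral from 12 to 16 of 6 dx
= 6 * (16 - 12)
= 6 * 4
= 24

24


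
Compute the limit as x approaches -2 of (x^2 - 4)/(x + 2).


Direct substitution gives 0/0, so we factor the numerator.
Factor: (x^2 - 4) = (x + 2)(x - 2)
Cancel the common factor (x + 2):
(x^2 - 4)/(x + 2) = (x - 2)
Now substitute x = -2:
= (-2) - (2) = -4

-4


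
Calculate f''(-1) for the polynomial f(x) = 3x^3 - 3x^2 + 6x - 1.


First derivative:
f'(x) = 9x^2 - 6x + 6
Second derivative:
f''(x) = 18x - 6
Substitute x = -1:
f''(-1) = 18 * (-1) - 6
= -18 - 6
= -24

-24


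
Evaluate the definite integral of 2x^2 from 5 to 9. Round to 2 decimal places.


Find the antiderivative of 2x^2:
F(x) = 2/3 * x^3
Apply the Fundamental Theorem of Calculus:
F(9) - F(5)
= 2/3 * 9^3 - 2/3 * 5^3
= 2/3 * (729 - 125)
= 2/3 * 604
= 1208/3 ≈ 402.67

402.67


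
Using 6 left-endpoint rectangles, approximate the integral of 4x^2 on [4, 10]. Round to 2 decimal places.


Left Riemann sum uses left endpoints of each subinterval.
Interval: [4, 10], n = 6
dx = (10 - 4) / 6 = 1
Left endpoints: [4, 5, 6, 7, 8, 9]
f values: [64, 100, 144, 196, 256, 324]
Sum = dx * (sum of f values)
= 1 * 1084
= 1084 = 1084.00

1084.00


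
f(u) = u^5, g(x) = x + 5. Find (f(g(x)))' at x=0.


Using the chain rule: (f(g(x)))' = f'(g(x)) * g'(x)
First, find g(0):
g(0) = 1 * 0 + 5 = 5
Next, f'(u) = 5u^4
And g'(x) = 1
So f'(g(0)) * g'(0)
= 5 * 5^4 * 1
= 5 * 625 * 1
= 3125

3125


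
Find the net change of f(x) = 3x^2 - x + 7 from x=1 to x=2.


Net change = f(b) - f(a)
f(x) = 3x^2 - x + 7
Compute f(2):
f(2) = 3 * 2^2 - 1 * 2 + 7
= 12 - 2 + 7
= 17
Compute f(1):
f(1) = 3 * 1^2 - 1 * 1 + 7
= 3 - 1 + 7
= 9
Net change = 17 - 9 = 8

8


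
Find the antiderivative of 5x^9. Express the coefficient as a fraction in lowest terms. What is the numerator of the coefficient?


Apply the power rule for integration:
integral of ax^n dx = a/(n+1) * x^(n+1) + C
integral of 5x^9 dx
= 5/10 * x^10 + C
= 1/2 * x^10 + C
The coefficient in lowest terms is 1/2, and its numerator is 1

1


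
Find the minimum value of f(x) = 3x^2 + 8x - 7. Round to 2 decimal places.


For a quadratic f(x) = ax^2 + bx + c with a > 0, the minimum is at the vertex.
Vertex x-coordinate: x = -b/(2a)
x = -(8) / (2 * 3)
x = -8/6 = -4/3
Substitute back to find the minimum value:
f(-4/3) = 3 * (-4/3)^2 + 8 * (-4/3) - 7
= 16/3 - 32/3 - 7
= -37/3 ≈ -12.33

-12.33


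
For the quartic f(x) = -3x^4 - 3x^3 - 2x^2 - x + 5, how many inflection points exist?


Inflection points occur where f''(x) = 0 and concavity changes.
f(x) = -3x^4 - 3x^3 - 2x^2 - x + 5
f'(x) = -12x^3 - 9x^2 - 4x - 1
f''(x) = -36x^2 - 18x - 4
This is a quadratic in x. Use the discriminant to count real roots.
Discriminant = (-18)^2 - 4 * (-36) * (-4)
= 324 - 576
= -252
Since discriminant < 0, f''(x) = 0 has no real solutions.
Number of inflection points: 0

0


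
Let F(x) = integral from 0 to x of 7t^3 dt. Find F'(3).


By the Fundamental Theorem of Calculus (Part 1):
If F(x) = integral from 0 to x of f(t) dt, then F'(x) = f(x)
Here f(t) = 7t^3
So F'(x) = 7x^3
Evaluate at x = 3:
F'(3) = 7 * 3^3
= 7 * 27
= 189

189


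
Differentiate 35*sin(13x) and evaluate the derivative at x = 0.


Apply the chain rule to differentiate 35*sin(13x):
d/dx [35*sin(13x)]
= 35 * cos(13x) * d/dx(13x)
= 35 * 13 * cos(13x)
= 455 * cos(13x)
Evaluate at x = 0:
= 455 * cos(0)
= 455 * 1
= 455

455


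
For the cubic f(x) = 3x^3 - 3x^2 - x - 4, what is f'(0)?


Differentiate f(x) = 3x^3 - 3x^2 - x - 4 term by term:
f'(x) = 9x^2 - 6x - 1
Substitute x = 0:
f'(0) = 9 * 0^2 - 6 * 0 - 1
= 0 + 0 - 1
= -1

-1


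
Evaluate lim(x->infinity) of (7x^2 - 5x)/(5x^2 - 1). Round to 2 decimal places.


For limits at infinity with equal-degree polynomials,
we compare leading coefficients.
Numerator leading term: 7x^2
Denominator leading term: 5x^2
Divide both by x^2:
lim = (7 - 5/x) / (5 - 1/x^2)
As x -> infinity, the 1/x and 1/x^2 terms vanish:
= 7/5 = 1.40

1.40


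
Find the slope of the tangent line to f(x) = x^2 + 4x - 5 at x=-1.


The slope of the tangent line equals f'(x) at the point.
f(x) = x^2 + 4x - 5
f'(x) = 2x + 4
At x = -1:
f'(-1) = 2 * (-1) + 4
= -2 + 4
= 2

2


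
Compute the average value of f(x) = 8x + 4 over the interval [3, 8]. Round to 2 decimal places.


Average value = 1/(b-a) * integral from a to b of f(x) dx
First compute the integral of 8x + 4:
F(x) = 4x^2 + 4x
F(8) = 4 * 64 + 4 * 8 = 288
F(3) = 4 * 9 + 4 * 3 = 48
Integral = 288 - 48 = 240
Average = 240 / (8 - 3) = 240 / 5
= 48 = 48.00

48.00


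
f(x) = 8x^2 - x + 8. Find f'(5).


Differentiate term by term using power and sum rules:
f(x) = 8x^2 - x + 8
f'(x) = 16x - 1
Substitute x = 5:
f'(5) = 16 * 5 - 1
= 80 - 1
= 79

79


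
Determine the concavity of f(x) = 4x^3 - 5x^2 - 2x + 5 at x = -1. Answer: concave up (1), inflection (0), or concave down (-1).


Concavity is determined by the sign of f''(x).
f(x) = 4x^3 - 5x^2 - 2x + 5
f'(x) = 12x^2 - 10x - 2
f''(x) = 24x - 10
f''(-1) = 24 * (-1) - 10
= -24 - 10
= -34
Since f''(-1) < 0, the function is concave down (-1)

-1


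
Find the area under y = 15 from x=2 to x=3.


The area under a constant function y = 15 is a rectangle.
Width = 3 - 2 = 1
Height = 15
Area = width * height
= 1 * 15
= 15

15


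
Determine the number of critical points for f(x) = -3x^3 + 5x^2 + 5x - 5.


Find where f'(x) = 0:
f(x) = -3x^3 + 5x^2 + 5x - 5
f'(x) = -9x^2 + 10x + 5
This is a quadratic in x. Use the discriminant to count real roots.
Discriminant = (10)^2 - 4 * (-9) * 5
= 100 - (-180)
= 280
Since discriminant > 0, f'(x) = 0 has 2 real solutions.
Number of critical points: 2

2


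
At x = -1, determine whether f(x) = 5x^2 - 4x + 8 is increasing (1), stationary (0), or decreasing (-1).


Compute f'(x) to determine behavior:
f'(x) = 10x - 4
f'(-1) = 10 * (-1) - 4
= -10 - 4
= -14
Since f'(-1) < 0, the function is decreasing (-1)

-1


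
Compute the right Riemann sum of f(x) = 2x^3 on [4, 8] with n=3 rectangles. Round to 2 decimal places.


Right Riemann sum uses right endpoints of each subinterval.
Interval: [4, 8], n = 3
dx = (8 - 4) / 3 = 4/3
Right endpoints: [16/3, 20/3, 8]
f values: [8192/27, 16000/27, 1024]
Sum = dx * (sum of f values)
= 4/3 * 1920
= 2560 = 2560.00

2560.00


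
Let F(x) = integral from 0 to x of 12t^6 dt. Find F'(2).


By the Fundamental Theorem of Calculus (Part 1):
If F(x) = integral from 0 to x of f(t) dt, then F'(x) = f(x)
Here f(t) = 12t^6
So F'(x) = 12x^6
Evaluate at x = 2:
F'(2) = 12 * 2^6
= 12 * 64
= 768

768


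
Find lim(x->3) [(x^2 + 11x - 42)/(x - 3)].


Direct substitution gives 0/0, so we factor the numerator.
Factor: (x^2 + 11x - 42) = (x - 3)(x + 14)
Cancel the common factor (x - 3):
(x^2 + 11x - 42)/(x - 3) = (x + 14)
Now substitute x = 3:
= (3) - (-14) = 17

17


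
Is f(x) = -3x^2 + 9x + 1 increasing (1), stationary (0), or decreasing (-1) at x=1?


Compute f'(x) to determine behavior:
f'(x) = -6x + 9
f'(1) = -6 * 1 + 9
= -6 + 9
= 3
Since f'(1) > 0, the function is increasing (1)

1


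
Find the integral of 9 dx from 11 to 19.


The integral of a constant k over [a, b] equals k * (b - a).
integral from 11 to 19 of 9 dx
= 9 * (19 - 11)
= 9 * 8
= 72

72


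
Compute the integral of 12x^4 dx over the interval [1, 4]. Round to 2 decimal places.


Find the antiderivative of 12x^4:
F(x) = 12/5 * x^5
Apply the Fundamental Theorem of Calculus:
F(4) - F(1)
= 12/5 * 4^5 - 12/5 * 1^5
= 12/5 * (1024 - 1)
= 12/5 * 1023
= 12276/5 = 2455.20

2455.20


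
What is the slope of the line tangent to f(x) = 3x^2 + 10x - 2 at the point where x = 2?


The slope of the tangent line equals f'(x) at the point.
f(x) = 3x^2 + 10x - 2
f'(x) = 6x + 10
At x = 2:
f'(2) = 6 * 2 + 10
= 12 + 10
= 22

22


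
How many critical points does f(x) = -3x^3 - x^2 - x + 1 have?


Find where f'(x) = 0:
f(x) = -3x^3 - x^2 - x + 1
f'(x) = -9x^2 - 2x - 1
This is a quadratic in x. Use the discriminant to count real roots.
Discriminant = (-2)^2 - 4 * (-9) * (-1)
= 4 - 36
= -32
Since discriminant < 0, f'(x) = 0 has no real solutions.
Number of critical points: 0

0


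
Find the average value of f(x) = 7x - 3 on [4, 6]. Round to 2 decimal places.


Average value = 1/(b-a) * integral from a to b of f(x) dx
First compute the integral of 7x - 3:
F(x) = (7/2)x^2 - 3x
F(6) = 7/2 * 36 - 3 * 6 = 108
F(4) = 7/2 * 16 - 3 * 4 = 44
Integral = 108 - 44 = 64
Average = 64 / (6 - 4) = 64 / 2
= 32 = 32.00

32.00


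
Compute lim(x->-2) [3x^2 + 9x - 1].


Since polynomials are continuous, we use direct substitution.
lim(x->-2) of 3x^2 + 9x - 1
= 3 * (-2)^2 + 9 * (-2) - 1
= 12 - 18 - 1
= -7

-7


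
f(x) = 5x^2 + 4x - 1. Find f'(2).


Differentiate term by term using power and sum rules:
f(x) = 5x^2 + 4x - 1
f'(x) = 10x + 4
Substitute x = 2:
f'(2) = 10 * 2 + 4
= 20 + 4
= 24

24


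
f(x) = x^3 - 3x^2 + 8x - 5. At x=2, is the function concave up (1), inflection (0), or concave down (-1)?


Concavity is determined by the sign of f''(x).
f(x) = x^3 - 3x^2 + 8x - 5
f'(x) = 3x^2 - 6x + 8
f''(x) = 6x - 6
f''(2) = 6 * 2 - 6
= 12 - 6
= 6
Since f''(2) > 0, the function is concave up (1)

1


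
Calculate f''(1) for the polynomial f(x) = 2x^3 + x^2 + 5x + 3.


First derivative:
f'(x) = 6x^2 + 2x + 5
Second derivative:
f''(x) = 12x + 2
Substitute x = 1:
f''(1) = 12 * 1 + 2
= 12 + 2
= 14

14


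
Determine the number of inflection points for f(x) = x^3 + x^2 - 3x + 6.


Inflection points occur where f''(x) = 0 and concavity changes.
f(x) = x^3 + x^2 - 3x + 6
f'(x) = 3x^2 + 2x - 3
f''(x) = 6x + 2
Set f''(x) = 0:
6x + 2 = 0
x = -2 / 6 = -1/3
Since f''(x) is linear (degree 1), it changes sign at this point.
Therefore there is exactly 1 inflection point.

1


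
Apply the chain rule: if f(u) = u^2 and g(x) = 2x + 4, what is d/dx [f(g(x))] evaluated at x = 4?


Using the chain rule: (f(g(x)))' = f'(g(x)) * g'(x)
First, find g(4):
g(4) = 2 * 4 + 4 = 12
Next, f'(u) = 2u
And g'(x) = 2
So f'(g(4)) * g'(4)
= 2 * 12 * 2
= 48

48


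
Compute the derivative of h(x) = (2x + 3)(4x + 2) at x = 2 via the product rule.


Let u(x) = 2x + 3 and v(x) = 4x + 2
u'(x) = 2
v'(x) = 4
Product rule: h'(x) = u'(x)*v(x) + u(x)*v'(x)
= 2 * (4x + 2) + (2x + 3) * 4
At x = 2:
u(2) = 2 * 2 + 3 = 7
v(2) = 4 * 2 + 2 = 10
h'(2) = 2 * 10 + 7 * 4
= 20 + 28
= 48

48


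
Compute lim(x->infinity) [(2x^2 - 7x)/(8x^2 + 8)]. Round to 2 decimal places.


For limits at infinity with equal-degree polynomials,
we compare leading coefficients.
Numerator leading term: 2x^2
Denominator leading term: 8x^2
Divide both by x^2:
lim = (2 - 7/x) / (8 + 8/x^2)
As x -> infinity, the 1/x and 1/x^2 terms vanish:
= 2/8 = 1/4 = 0.25

0.25


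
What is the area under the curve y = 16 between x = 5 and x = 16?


The area under a constant function y = 16 is a rectangle.
Width = 16 - 5 = 11
Height = 16
Area = width * height
= 11 * 16
= 176

176


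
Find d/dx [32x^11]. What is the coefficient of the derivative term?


We apply the power rule: d/dx [ax^n] = a*n * x^(n-1)
d/dx [32x^11]
= 32 * 11 * x^(11-1)
= 352x^10
The coefficient is 352

352


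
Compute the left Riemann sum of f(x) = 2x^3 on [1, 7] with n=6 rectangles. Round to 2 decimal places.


Left Riemann sum uses left endpoints of each subinterval.
Interval: [1, 7], n = 6
dx = (7 - 1) / 6 = 1
Left endpoints: [1, 2, 3, 4, 5, 6]
f values: [2, 16, 54, 128, 250, 432]
Sum = dx * (sum of f values)
= 1 * 882
= 882 = 882.00

882.00


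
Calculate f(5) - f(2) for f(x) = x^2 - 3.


Net change = f(b) - f(a)
f(x) = x^2 - 3
Compute f(5):
f(5) = 1 * 5^2 + 0 * 5 - 3
= 25 + 0 - 3
= 22
Compute f(2):
f(2) = 1 * 2^2 + 0 * 2 - 3
= 4 + 0 - 3
= 1
Net change = 22 - 1 = 21

21


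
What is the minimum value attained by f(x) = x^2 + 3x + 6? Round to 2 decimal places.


For a quadratic f(x) = ax^2 + bx + c with a > 0, the minimum is at the vertex.
Vertex x-coordinate: x = -b/(2a)
x = -(3) / (2 * 1)
x = -3/2
Substitute back to find the minimum value:
f(-3/2) = 1 * (-3/2)^2 + 3 * (-3/2) + 6
= 9/4 - 9/2 + 6
= 15/4 = 3.75

3.75


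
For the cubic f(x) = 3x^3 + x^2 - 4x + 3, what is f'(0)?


Differentiate f(x) = 3x^3 + x^2 - 4x + 3 term by term:
f'(x) = 9x^2 + 2x - 4
Substitute x = 0:
f'(0) = 9 * 0^2 + 2 * 0 - 4
= 0 + 0 - 4
= -4

-4


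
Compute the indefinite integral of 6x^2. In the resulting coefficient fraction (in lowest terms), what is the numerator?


Apply the power rule for integration:
integral of ax^n dx = a/(n+1) * x^(n+1) + C
integral of 6x^2 dx
= 6/3 * x^3 + C
= 2 * x^3 + C
The coefficient in lowest terms is 2 = 2/1, so its numerator is 2

2


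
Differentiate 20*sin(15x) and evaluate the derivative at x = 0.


Apply the chain rule to differentiate 20*sin(15x):
d/dx [20*sin(15x)]
= 20 * cos(15x) * d/dx(15x)
= 20 * 15 * cos(15x)
= 300 * cos(15x)
Evaluate at x = 0:
= 300 * cos(0)
= 300 * 1
= 300

300


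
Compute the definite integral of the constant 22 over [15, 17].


The integral of a constant k over [a, b] equals k * (b - a).
integral from 15 to 17 of 22 dx
= 22 * (17 - 15)
= 22 * 2
= 44

44


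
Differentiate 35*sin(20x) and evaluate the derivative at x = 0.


Apply the chain rule to differentiate 35*sin(20x):
d/dx [35*sin(20x)]
= 35 * cos(20x) * d/dx(20x)
= 35 * 20 * cos(20x)
= 700 * cos(20x)
Evaluate at x = 0:
= 700 * cos(0)
= 700 * 1
= 700

700


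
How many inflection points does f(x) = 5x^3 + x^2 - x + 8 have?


Inflection points occur where f''(x) = 0 and concavity changes.
f(x) = 5x^3 + x^2 - x + 8
f'(x) = 15x^2 + 2x - 1
f''(x) = 30x + 2
Set f''(x) = 0:
30x + 2 = 0
x = -2 / 30 = -1/15
Since f''(x) is linear (degree 1), it changes sign at this point.
Therefore there is exactly 1 inflection point.

1


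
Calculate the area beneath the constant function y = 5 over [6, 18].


The area under a constant function y = 5 is a rectangle.
Width = 18 - 6 = 12
Height = 5
Area = width * height
= 12 * 5
= 60

60


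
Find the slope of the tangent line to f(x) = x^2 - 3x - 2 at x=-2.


The slope of the tangent line equals f'(x) at the point.
f(x) = x^2 - 3x - 2
f'(x) = 2x - 3
At x = -2:
f'(-2) = 2 * (-2) - 3
= -4 - 3
= -7

-7


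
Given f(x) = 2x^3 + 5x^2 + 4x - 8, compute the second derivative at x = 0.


First derivative:
f'(x) = 6x^2 + 10x + 4
Second derivative:
f''(x) = 12x + 10
Substitute x = 0:
f''(0) = 12 * 0 + 10
= 0 + 10
= 10

10


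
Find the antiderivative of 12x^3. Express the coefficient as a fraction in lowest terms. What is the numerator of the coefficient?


Apply the power rule for integration:
integral of ax^n dx = a/(n+1) * x^(n+1) + C
integral of 12x^3 dx
= 12/4 * x^4 + C
= 3 * x^4 + C
The coefficient in lowest terms is 3 = 3/1, so its numerator is 3

3


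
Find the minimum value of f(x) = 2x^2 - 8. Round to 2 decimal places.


For a quadratic f(x) = ax^2 + bx + c with a > 0, the minimum is at the vertex.
Vertex x-coordinate: x = -b/(2a)
x = -(0) / (2 * 2)
x = 0/4 = 0
Substitute back to find the minimum value:
f(0) = 2 * 0^2 + 0 * 0 - 8
= 0 + 0 - 8
= -8 = -8.00

-8.00


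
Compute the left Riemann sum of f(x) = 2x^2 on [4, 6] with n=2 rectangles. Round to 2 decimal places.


Left Riemann sum uses left endpoints of each subinterval.
Interval: [4, 6], n = 2
dx = (6 - 4) / 2 = 1
Left endpoints: [4, 5]
f values: [32, 50]
Sum = dx * (sum of f values)
= 1 * 82
= 82 = 82.00

82.00


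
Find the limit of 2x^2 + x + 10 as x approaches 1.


Since polynomials are continuous, we use direct substitution.
lim(x->1) of 2x^2 + x + 10
= 2 * 1^2 + 1 * 1 + 10
= 2 + 1 + 10
= 13

13


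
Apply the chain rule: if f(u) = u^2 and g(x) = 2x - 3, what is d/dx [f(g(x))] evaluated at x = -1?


Using the chain rule: (f(g(x)))' = f'(g(x)) * g'(x)
First, find g(-1):
g(-1) = 2 * (-1) - 3 = -5
Next, f'(u) = 2u
And g'(x) = 2
So f'(g(-1)) * g'(-1)
= 2 * (-5) * 2
= -20

-20


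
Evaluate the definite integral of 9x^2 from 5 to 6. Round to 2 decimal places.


Find the antiderivative of 9x^2:
F(x) = 9/3 * x^3
Apply the Fundamental Theorem of Calculus:
F(6) - F(5)
= 9/3 * 6^3 - 9/3 * 5^3
= 9/3 * (216 - 125)
= 9/3 * 91
= 273 = 273.00

273.00


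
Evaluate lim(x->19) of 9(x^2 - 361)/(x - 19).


Direct substitution gives 0/0, so we factor the numerator.
Factor: 9(x^2 - 361) = 9 * (x - 19)(x + 19)
Cancel the common factor (x - 19):
9(x^2 - 361)/(x - 19) = 9 * (x + 19)
Now substitute x = 19:
= 9 * (19 + 19) = 342

342


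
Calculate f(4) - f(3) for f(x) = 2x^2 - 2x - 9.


Net change = f(b) - f(a)
f(x) = 2x^2 - 2x - 9
Compute f(4):
f(4) = 2 * 4^2 - 2 * 4 - 9
= 32 - 8 - 9
= 15
Compute f(3):
f(3) = 2 * 3^2 - 2 * 3 - 9
= 18 - 6 - 9
= 3
Net change = 15 - 3 = 12

12


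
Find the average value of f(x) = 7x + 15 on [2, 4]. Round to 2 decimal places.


Average value = 1/(b-a) * integral from a to b of f(x) dx
First compute the integral of 7x + 15:
F(x) = (7/2)x^2 + 15x
F(4) = 7/2 * 16 + 15 * 4 = 116
F(2) = 7/2 * 4 + 15 * 2 = 44
Integral = 116 - 44 = 72
Average = 72 / (4 - 2) = 72 / 2
= 36 = 36.00

36.00


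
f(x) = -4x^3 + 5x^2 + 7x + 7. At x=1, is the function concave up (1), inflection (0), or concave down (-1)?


Concavity is determined by the sign of f''(x).
f(x) = -4x^3 + 5x^2 + 7x + 7
f'(x) = -12x^2 + 10x + 7
f''(x) = -24x + 10
f''(1) = -24 * 1 + 10
= -24 + 10
= -14
Since f''(1) < 0, the function is concave down (-1)

-1


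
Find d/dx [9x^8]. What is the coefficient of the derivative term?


We apply the power rule: d/dx [ax^n] = a*n * x^(n-1)
d/dx [9x^8]
= 9 * 8 * x^(8-1)
= 72x^7
The coefficient is 72

72


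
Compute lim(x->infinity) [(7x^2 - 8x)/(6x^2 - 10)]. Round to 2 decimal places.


For limits at infinity with equal-degree polynomials,
we compare leading coefficients.
Numerator leading term: 7x^2
Denominator leading term: 6x^2
Divide both by x^2:
lim = (7 - 8/x) / (6 - 10/x^2)
As x -> infinity, the 1/x and 1/x^2 terms vanish:
= 7/6 ≈ 1.17

1.17


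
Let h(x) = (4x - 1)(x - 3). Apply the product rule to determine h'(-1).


Let u(x) = 4x - 1 and v(x) = x - 3
u'(x) = 4
v'(x) = 1
Product rule: h'(x) = u'(x)*v(x) + u(x)*v'(x)
= 4 * (x - 3) + (4x - 1) * 1
At x = -1:
u(-1) = 4 * (-1) - 1 = -5
v(-1) = 1 * (-1) - 3 = -4
h'(-1) = 4 * (-4) + (-5) * 1
= -16 - 5
= -21

-21


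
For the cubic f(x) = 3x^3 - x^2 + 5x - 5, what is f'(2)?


Differentiate f(x) = 3x^3 - x^2 + 5x - 5 term by term:
f'(x) = 9x^2 - 2x + 5
Substitute x = 2:
f'(2) = 9 * 2^2 - 2 * 2 + 5
= 36 - 4 + 5
= 37

37


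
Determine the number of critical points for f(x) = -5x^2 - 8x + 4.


Find where f'(x) = 0:
f'(x) = -10x - 8
Set f'(x) = 0:
-10x - 8 = 0
x = 8 / (-10) = -4/5
This is a linear equation in x, so there is exactly one solution.
Number of critical points: 1

1


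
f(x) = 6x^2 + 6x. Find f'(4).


Differentiate term by term using power and sum rules:
f(x) = 6x^2 + 6x
f'(x) = 12x + 6
Substitute x = 4:
f'(4) = 12 * 4 + 6
= 48 + 6
= 54

54


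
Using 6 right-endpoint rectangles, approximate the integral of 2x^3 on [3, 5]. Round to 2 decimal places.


Right Riemann sum uses right endpoints of each subinterval.
Interval: [3, 5], n = 6
dx = (5 - 3) / 6 = 1/3
Right endpoints: [10/3, 11/3, 4, 13/3, 14/3, 5]
f values: [2000/27, 2662/27, 128, 4394/27, 5488/27, 250]
Sum = dx * (sum of f values)
= 1/3 * 2750/3
= 2750/9 ≈ 305.56

305.56


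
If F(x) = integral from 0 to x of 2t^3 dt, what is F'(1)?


By the Fundamental Theorem of Calculus (Part 1):
If F(x) = integral from 0 to x of f(t) dt, then F'(x) = f(x)
Here f(t) = 2t^3
So F'(x) = 2x^3
Evaluate at x = 1:
F'(1) = 2 * 1^3
= 2 * 1
= 2

2


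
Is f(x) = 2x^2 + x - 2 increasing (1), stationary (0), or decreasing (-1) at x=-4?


Compute f'(x) to determine behavior:
f'(x) = 4x + 1
f'(-4) = 4 * (-4) + 1
= -16 + 1
= -15
Since f'(-4) < 0, the function is decreasing (-1)

-1


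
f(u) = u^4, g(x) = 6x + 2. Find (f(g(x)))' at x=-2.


Using the chain rule: (f(g(x)))' = f'(g(x)) * g'(x)
First, find g(-2):
g(-2) = 6 * (-2) + 2 = -10
Next, f'(u) = 4u^3
And g'(x) = 6
So f'(g(-2)) * g'(-2)
= 4 * (-10)^3 * 6
= 4 * (-1000) * 6
= -24000

-24000


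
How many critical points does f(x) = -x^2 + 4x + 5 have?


Find where f'(x) = 0:
f'(x) = -2x + 4
Set f'(x) = 0:
-2x + 4 = 0
x = -4 / (-2) = 2
This is a linear equation in x, so there is exactly one solution.
Number of critical points: 1

1


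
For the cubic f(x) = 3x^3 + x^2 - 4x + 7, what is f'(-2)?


Differentiate f(x) = 3x^3 + x^2 - 4x + 7 term by term:
f'(x) = 9x^2 + 2x - 4
Substitute x = -2:
f'(-2) = 9 * (-2)^2 + 2 * (-2) - 4
= 36 - 4 - 4
= 28

28


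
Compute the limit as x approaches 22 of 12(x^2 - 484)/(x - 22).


Direct substitution gives 0/0, so we factor the numerator.
Factor: 12(x^2 - 484) = 12 * (x - 22)(x + 22)
Cancel the common factor (x - 22):
12(x^2 - 484)/(x - 22) = 12 * (x + 22)
Now substitute x = 22:
= 12 * (22 + 22) = 528

528


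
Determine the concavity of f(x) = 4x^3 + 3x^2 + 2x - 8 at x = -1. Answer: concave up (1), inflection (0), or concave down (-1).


Concavity is determined by the sign of f''(x).
f(x) = 4x^3 + 3x^2 + 2x - 8
f'(x) = 12x^2 + 6x + 2
f''(x) = 24x + 6
f''(-1) = 24 * (-1) + 6
= -24 + 6
= -18
Since f''(-1) < 0, the function is concave down (-1)

-1


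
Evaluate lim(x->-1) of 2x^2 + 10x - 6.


Since polynomials are continuous, we use direct substitution.
lim(x->-1) of 2x^2 + 10x - 6
= 2 * (-1)^2 + 10 * (-1) - 6
= 2 - 10 - 6
= -14

-14


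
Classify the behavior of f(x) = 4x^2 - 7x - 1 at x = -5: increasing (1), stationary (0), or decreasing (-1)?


Compute f'(x) to determine behavior:
f'(x) = 8x - 7
f'(-5) = 8 * (-5) - 7
= -40 - 7
= -47
Since f'(-5) < 0, the function is decreasing (-1)

-1


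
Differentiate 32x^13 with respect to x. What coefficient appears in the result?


We apply the power rule: d/dx [ax^n] = a*n * x^(n-1)
d/dx [32x^13]
= 32 * 13 * x^(13-1)
= 416x^12
The coefficient is 416

416


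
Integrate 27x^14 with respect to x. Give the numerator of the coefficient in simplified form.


Apply the power rule for integration:
integral of ax^n dx = a/(n+1) * x^(n+1) + C
integral of 27x^14 dx
= 27/15 * x^15 + C
= 9/5 * x^15 + C
The coefficient in lowest terms is 9/5, and its numerator is 9

9


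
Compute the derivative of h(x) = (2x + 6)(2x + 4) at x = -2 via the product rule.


Let u(x) = 2x + 6 and v(x) = 2x + 4
u'(x) = 2
v'(x) = 2
Product rule: h'(x) = u'(x)*v(x) + u(x)*v'(x)
= 2 * (2x + 4) + (2x + 6) * 2
At x = -2:
u(-2) = 2 * (-2) + 6 = 2
v(-2) = 2 * (-2) + 4 = 0
h'(-2) = 2 * 0 + 2 * 2
= 0 + 4
= 4

4


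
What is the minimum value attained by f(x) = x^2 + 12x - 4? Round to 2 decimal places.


For a quadratic f(x) = ax^2 + bx + c with a > 0, the minimum is at the vertex.
Vertex x-coordinate: x = -b/(2a)
x = -(12) / (2 * 1)
x = -12/2 = -6
Substitute back to find the minimum value:
f(-6) = 1 * (-6)^2 + 12 * (-6) - 4
= 36 - 72 - 4
= -40 = -40.00

-40.00


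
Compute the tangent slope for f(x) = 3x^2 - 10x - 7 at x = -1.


The slope of the tangent line equals f'(x) at the point.
f(x) = 3x^2 - 10x - 7
f'(x) = 6x - 10
At x = -1:
f'(-1) = 6 * (-1) - 10
= -6 - 10
= -16

-16


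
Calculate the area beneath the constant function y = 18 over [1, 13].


The area under a constant function y = 18 is a rectangle.
Width = 13 - 1 = 12
Height = 18
Area = width * height
= 12 * 18
= 216

216


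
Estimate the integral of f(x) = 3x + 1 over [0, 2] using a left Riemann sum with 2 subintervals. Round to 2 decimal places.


Left Riemann sum uses left endpoints of each subinterval.
Interval: [0, 2], n = 2
dx = (2 - 0) / 2 = 1
Left endpoints: [0, 1]
f values: [1, 4]
Sum = dx * (sum of f values)
= 1 * 5
= 5 = 5.00

5.00


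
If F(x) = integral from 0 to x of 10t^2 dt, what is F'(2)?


By the Fundamental Theorem of Calculus (Part 1):
If F(x) = integral from 0 to x of f(t) dt, then F'(x) = f(x)
Here f(t) = 10t^2
So F'(x) = 10x^2
Evaluate at x = 2:
F'(2) = 10 * 2^2
= 10 * 4
= 40

40


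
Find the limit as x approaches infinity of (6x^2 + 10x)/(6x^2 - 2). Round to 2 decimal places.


For limits at infinity with equal-degree polynomials,
we compare leading coefficients.
Numerator leading term: 6x^2
Denominator leading term: 6x^2
Divide both by x^2:
lim = (6 + 10/x) / (6 - 2/x^2)
As x -> infinity, the 1/x and 1/x^2 terms vanish:
= 6/6 = 1 = 1.00

1.00


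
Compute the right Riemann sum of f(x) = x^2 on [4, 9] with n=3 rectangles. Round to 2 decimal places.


Right Riemann sum uses right endpoints of each subinterval.
Interval: [4, 9], n = 3
dx = (9 - 4) / 3 = 5/3
Right endpoints: [17/3, 22/3, 9]
f values: [289/9, 484/9, 81]
Sum = dx * (sum of f values)
= 5/3 * 1502/9
= 7510/27 ≈ 278.15

278.15


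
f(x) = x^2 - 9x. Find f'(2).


Differentiate term by term using power and sum rules:
f(x) = x^2 - 9x
f'(x) = 2x - 9
Substitute x = 2:
f'(2) = 2 * 2 - 9
= 4 - 9
= -5

-5


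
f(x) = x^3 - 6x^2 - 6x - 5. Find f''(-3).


First derivative:
f'(x) = 3x^2 - 12x - 6
Second derivative:
f''(x) = 6x - 12
Substitute x = -3:
f''(-3) = 6 * (-3) - 12
= -18 - 12
= -30

-30


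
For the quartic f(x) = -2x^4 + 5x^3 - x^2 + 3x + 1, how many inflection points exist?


Inflection points occur where f''(x) = 0 and concavity changes.
f(x) = -2x^4 + 5x^3 - x^2 + 3x + 1
f'(x) = -8x^3 + 15x^2 - 2x + 3
f''(x) = -24x^2 + 30x - 2
This is a quadratic in x. Use the discriminant to count real roots.
Discriminant = (30)^2 - 4 * (-24) * (-2)
= 900 - 192
= 708
Since discriminant > 0, f''(x) = 0 has 2 distinct real solutions.
A quadratic with two distinct real roots changes sign at each root, so concavity changes at both.
Number of inflection points: 2

2


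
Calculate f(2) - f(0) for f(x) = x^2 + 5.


Net change = f(b) - f(a)
f(x) = x^2 + 5
Compute f(2):
f(2) = 1 * 2^2 + 0 * 2 + 5
= 4 + 0 + 5
= 9
Compute f(0):
f(0) = 1 * 0^2 + 0 * 0 + 5
= 0 + 0 + 5
= 5
Net change = 9 - 5 = 4

4


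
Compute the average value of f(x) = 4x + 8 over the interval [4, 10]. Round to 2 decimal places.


Average value = 1/(b-a) * integral from a to b of f(x) dx
First compute the integral of 4x + 8:
F(x) = 2x^2 + 8x
F(10) = 2 * 100 + 8 * 10 = 280
F(4) = 2 * 16 + 8 * 4 = 64
Integral = 280 - 64 = 216
Average = 216 / (10 - 4) = 216 / 6
= 36 = 36.00

36.00


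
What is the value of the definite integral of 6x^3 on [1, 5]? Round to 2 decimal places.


Find the antiderivative of 6x^3:
F(x) = 6/4 * x^4
Apply the Fundamental Theorem of Calculus:
F(5) - F(1)
= 6/4 * 5^4 - 6/4 * 1^4
= 6/4 * (625 - 1)
= 6/4 * 624
= 936 = 936.00

936.00


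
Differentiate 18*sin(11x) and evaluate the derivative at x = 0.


Apply the chain rule to differentiate 18*sin(11x):
d/dx [18*sin(11x)]
= 18 * cos(11x) * d/dx(11x)
= 18 * 11 * cos(11x)
= 198 * cos(11x)
Evaluate at x = 0:
= 198 * cos(0)
= 198 * 1
= 198

198


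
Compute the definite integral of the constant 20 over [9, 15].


The integral of a constant k over [a, b] equals k * (b - a).
integral from 9 to 15 of 20 dx
= 20 * (15 - 9)
= 20 * 6
= 120

120


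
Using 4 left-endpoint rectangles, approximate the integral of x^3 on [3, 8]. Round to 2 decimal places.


Left Riemann sum uses left endpoints of each subinterval.
Interval: [3, 8], n = 4
dx = (8 - 3) / 4 = 5/4
Left endpoints: [3, 17/4, 11/2, 27/4]
f values: [27, 4913/64, 1331/8, 19683/64]
Sum = dx * (sum of f values)
= 5/4 * 9243/16
= 46215/64 ≈ 722.11

722.11


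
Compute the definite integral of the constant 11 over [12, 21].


The integral of a constant k over [a, b] equals k * (b - a).
integral from 12 to 21 of 11 dx
= 11 * (21 - 12)
= 11 * 9
= 99

99


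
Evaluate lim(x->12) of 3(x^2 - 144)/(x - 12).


Direct substitution gives 0/0, so we factor the numerator.
Factor: 3(x^2 - 144) = 3 * (x - 12)(x + 12)
Cancel the common factor (x - 12):
3(x^2 - 144)/(x - 12) = 3 * (x + 12)
Now substitute x = 12:
= 3 * (12 + 12) = 72

72


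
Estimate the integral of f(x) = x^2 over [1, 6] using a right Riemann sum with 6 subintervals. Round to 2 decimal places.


Right Riemann sum uses right endpoints of each subinterval.
Interval: [1, 6], n = 6
dx = (6 - 1) / 6 = 5/6
Right endpoints: [11/6, 8/3, 7/2, 13/3, 31/6, 6]
f values: [121/36, 64/9, 49/4, 169/9, 961/36, 36]
Sum = dx * (sum of f values)
= 5/6 * 3751/36
= 18755/216 ≈ 86.83

86.83


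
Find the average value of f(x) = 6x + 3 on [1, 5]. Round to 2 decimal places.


Average value = 1/(b-a) * integral from a to b of f(x) dx
First compute the integral of 6x + 3:
F(x) = 3x^2 + 3x
F(5) = 3 * 25 + 3 * 5 = 90
F(1) = 3 * 1 + 3 * 1 = 6
Integral = 90 - 6 = 84
Average = 84 / (5 - 1) = 84 / 4
= 21 = 21.00

21.00


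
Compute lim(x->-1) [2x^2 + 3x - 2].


Since polynomials are continuous, we use direct substitution.
lim(x->-1) of 2x^2 + 3x - 2
= 2 * (-1)^2 + 3 * (-1) - 2
= 2 - 3 - 2
= -3

-3


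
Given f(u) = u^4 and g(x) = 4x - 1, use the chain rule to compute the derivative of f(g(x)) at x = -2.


Using the chain rule: (f(g(x)))' = f'(g(x)) * g'(x)
First, find g(-2):
g(-2) = 4 * (-2) - 1 = -9
Next, f'(u) = 4u^3
And g'(x) = 4
So f'(g(-2)) * g'(-2)
= 4 * (-9)^3 * 4
= 4 * (-729) * 4
= -11664

-11664


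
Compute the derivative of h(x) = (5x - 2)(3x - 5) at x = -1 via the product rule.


Let u(x) = 5x - 2 and v(x) = 3x - 5
u'(x) = 5
v'(x) = 3
Product rule: h'(x) = u'(x)*v(x) + u(x)*v'(x)
= 5 * (3x - 5) + (5x - 2) * 3
At x = -1:
u(-1) = 5 * (-1) - 2 = -7
v(-1) = 3 * (-1) - 5 = -8
h'(-1) = 5 * (-8) + (-7) * 3
= -40 - 21
= -61

-61


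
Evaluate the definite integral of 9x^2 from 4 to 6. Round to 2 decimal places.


Find the antiderivative of 9x^2:
F(x) = 9/3 * x^3
Apply the Fundamental Theorem of Calculus:
F(6) - F(4)
= 9/3 * 6^3 - 9/3 * 4^3
= 9/3 * (216 - 64)
= 9/3 * 152
= 456 = 456.00

456.00


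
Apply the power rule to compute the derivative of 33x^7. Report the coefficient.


We apply the power rule: d/dx [ax^n] = a*n * x^(n-1)
d/dx [33x^7]
= 33 * 7 * x^(7-1)
= 231x^6
The coefficient is 231

231


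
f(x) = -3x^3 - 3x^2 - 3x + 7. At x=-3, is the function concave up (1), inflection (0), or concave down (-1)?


Concavity is determined by the sign of f''(x).
f(x) = -3x^3 - 3x^2 - 3x + 7
f'(x) = -9x^2 - 6x - 3
f''(x) = -18x - 6
f''(-3) = -18 * (-3) - 6
= 54 - 6
= 48
Since f''(-3) > 0, the function is concave up (1)

1
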